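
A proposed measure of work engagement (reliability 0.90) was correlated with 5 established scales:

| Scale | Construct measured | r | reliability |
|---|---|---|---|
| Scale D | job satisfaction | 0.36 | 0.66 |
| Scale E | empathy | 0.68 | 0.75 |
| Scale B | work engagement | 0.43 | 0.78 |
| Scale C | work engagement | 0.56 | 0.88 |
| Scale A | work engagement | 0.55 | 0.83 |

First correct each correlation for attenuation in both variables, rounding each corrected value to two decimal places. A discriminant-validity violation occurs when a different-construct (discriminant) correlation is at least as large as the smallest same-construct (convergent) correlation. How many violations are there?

1

Disattenuated r (r / √(r_scale · r_new)):
  Scale D (disc): 0.36 / √(0.66·0.90) = 0.47
  Scale E (disc): 0.68 / √(0.75·0.90) = 0.83
  Scale B (conv): 0.43 / √(0.78·0.90) = 0.51
  Scale C (conv): 0.56 / √(0.88·0.90) = 0.63
  Scale A (conv): 0.55 / √(0.83·0.90) = 0.64
Smallest convergent = 0.51. Discriminant values: 0.47, 0.83; count ≥ 0.51 → 1.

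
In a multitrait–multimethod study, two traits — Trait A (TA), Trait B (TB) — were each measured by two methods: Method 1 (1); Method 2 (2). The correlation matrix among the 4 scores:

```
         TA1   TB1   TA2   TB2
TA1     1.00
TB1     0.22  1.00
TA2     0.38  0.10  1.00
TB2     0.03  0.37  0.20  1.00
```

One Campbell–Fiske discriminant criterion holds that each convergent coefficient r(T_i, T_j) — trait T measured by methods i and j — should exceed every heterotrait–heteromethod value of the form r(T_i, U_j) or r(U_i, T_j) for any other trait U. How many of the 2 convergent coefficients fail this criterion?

0

Convergent coefficients and their comparison sets:
TA (methods 1·2): 0.38 vs {0.03, 0.10} → pass.
TB (methods 1·2): 0.37 vs {0.10, 0.03} → pass.
0 of 2 fail.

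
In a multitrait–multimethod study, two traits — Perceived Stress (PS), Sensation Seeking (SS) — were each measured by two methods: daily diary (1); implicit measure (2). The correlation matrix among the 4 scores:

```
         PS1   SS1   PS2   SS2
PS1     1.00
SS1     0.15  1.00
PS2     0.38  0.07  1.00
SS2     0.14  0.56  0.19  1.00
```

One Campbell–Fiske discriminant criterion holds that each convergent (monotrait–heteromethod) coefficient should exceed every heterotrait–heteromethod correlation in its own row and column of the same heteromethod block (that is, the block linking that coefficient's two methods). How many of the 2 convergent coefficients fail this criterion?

0

Convergent coefficients and their comparison sets:
PS (methods 1·2): 0.38 vs {0.14, 0.07} → pass.
SS (methods 1·2): 0.56 vs {0.07, 0.14} → pass.
0 of 2 fail.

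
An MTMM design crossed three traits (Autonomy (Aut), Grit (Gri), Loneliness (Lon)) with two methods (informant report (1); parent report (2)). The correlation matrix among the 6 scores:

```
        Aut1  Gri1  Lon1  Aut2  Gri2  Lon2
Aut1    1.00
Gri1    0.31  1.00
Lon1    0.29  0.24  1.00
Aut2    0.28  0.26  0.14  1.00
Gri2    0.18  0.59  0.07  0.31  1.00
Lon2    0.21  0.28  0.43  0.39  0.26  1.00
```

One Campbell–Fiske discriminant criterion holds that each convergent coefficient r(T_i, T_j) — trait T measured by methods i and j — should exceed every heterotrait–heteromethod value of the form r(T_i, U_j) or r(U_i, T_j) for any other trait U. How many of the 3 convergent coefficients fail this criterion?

0

Each convergent coefficient versus the relevant comparison correlations:
Aut (methods 1·2): 0.28 vs {0.18, 0.26, 0.21, 0.14} → pass.
Gri (methods 1·2): 0.59 vs {0.26, 0.18, 0.28, 0.07} → pass.
Lon (methods 1·2): 0.43 vs {0.14, 0.21, 0.07, 0.28} → pass.
0 of 3 fail.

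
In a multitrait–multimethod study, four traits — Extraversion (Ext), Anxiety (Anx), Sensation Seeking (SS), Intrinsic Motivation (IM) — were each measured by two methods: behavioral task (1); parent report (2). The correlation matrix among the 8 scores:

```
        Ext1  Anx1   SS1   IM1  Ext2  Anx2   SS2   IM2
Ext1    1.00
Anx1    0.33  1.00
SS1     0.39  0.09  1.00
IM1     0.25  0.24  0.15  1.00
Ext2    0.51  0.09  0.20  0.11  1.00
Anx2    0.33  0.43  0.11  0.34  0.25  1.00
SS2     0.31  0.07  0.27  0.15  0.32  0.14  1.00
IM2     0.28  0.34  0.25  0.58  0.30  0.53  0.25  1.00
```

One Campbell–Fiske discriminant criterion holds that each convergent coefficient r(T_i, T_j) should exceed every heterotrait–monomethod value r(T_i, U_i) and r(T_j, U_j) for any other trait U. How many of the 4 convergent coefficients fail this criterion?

2

Checking each validity diagonal entry against its comparison values:
Ext (methods 1·2): 0.51 vs {0.33, 0.25, 0.39, 0.32, 0.25, 0.30} → pass.
Anx (methods 1·2): 0.43 vs {0.33, 0.25, 0.09, 0.14, 0.24, 0.53} → fail.
SS (methods 1·2): 0.27 vs {0.39, 0.32, 0.09, 0.14, 0.15, 0.25} → fail.
IM (methods 1·2): 0.58 vs {0.25, 0.30, 0.24, 0.53, 0.15, 0.25} → pass.
2 of 4 fail.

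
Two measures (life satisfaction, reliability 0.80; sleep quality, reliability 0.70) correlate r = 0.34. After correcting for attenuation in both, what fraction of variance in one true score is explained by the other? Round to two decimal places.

Disattenuated r = 0.34 / √(0.80 × 0.70) = 0.34 / 0.7483 = 0.4544.
Shared true-score variance = 0.4544² = 0.2065 ≈ 0.21.

0.21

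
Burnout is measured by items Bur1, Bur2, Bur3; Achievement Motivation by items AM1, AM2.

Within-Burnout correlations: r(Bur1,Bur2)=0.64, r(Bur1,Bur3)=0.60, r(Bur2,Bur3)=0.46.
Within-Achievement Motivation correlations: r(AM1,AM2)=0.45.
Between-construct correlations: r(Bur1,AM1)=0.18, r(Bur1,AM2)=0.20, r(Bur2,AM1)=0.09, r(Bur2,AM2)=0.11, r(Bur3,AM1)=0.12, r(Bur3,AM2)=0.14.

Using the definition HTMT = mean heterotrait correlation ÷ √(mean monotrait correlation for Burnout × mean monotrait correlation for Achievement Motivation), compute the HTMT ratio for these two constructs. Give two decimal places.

Between-construct mean = 0.84/6 = 0.1400.
Mean within-Bur = 1.70/3 = 0.5667; mean within-AM = 0.45/1 = 0.4500.
Geometric mean = √(0.5667 × 0.4500) = 0.5050.
HTMT = 0.1400 / 0.5050 = 0.28.

0.28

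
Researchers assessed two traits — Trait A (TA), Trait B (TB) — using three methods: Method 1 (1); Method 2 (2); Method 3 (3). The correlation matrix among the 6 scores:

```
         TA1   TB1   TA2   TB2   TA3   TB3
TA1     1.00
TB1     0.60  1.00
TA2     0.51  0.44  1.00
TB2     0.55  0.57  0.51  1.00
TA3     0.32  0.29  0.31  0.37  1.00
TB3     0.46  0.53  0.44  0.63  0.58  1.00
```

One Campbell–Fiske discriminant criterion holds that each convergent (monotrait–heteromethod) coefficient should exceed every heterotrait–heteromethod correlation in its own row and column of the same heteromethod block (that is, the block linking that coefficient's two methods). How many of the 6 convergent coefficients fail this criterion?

Checking each validity diagonal entry against its comparison values:
TA (methods 1·2): 0.51 vs {0.55, 0.44} → fail.
TA (methods 1·3): 0.32 vs {0.46, 0.29} → fail.
TA (methods 2·3): 0.31 vs {0.44, 0.37} → fail.
TB (methods 1·2): 0.57 vs {0.44, 0.55} → pass.
TB (methods 1·3): 0.53 vs {0.29, 0.46} → pass.
TB (methods 2·3): 0.63 vs {0.37, 0.44} → pass.
3 of 6 fail.

3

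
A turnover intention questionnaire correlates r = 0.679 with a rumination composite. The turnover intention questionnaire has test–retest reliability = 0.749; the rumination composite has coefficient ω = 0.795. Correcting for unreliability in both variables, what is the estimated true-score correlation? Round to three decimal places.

r_true = r_obs / √(r_xx · r_yy) = 0.679 / √(0.749 × 0.795) = 0.679 / √0.595455 = 0.679 / 0.7717 ≈ 0.880.

0.880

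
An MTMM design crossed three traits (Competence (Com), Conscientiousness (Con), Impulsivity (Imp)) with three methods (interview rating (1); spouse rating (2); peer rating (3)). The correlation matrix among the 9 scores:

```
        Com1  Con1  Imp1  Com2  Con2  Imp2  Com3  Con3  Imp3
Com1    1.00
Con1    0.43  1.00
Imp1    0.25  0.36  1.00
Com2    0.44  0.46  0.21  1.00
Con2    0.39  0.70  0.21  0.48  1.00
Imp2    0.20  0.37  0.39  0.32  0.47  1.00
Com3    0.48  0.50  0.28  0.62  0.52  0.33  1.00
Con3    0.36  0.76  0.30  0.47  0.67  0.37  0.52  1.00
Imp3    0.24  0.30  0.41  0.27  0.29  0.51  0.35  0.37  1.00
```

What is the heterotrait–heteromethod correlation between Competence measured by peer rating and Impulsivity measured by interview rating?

Different traits and methods: r(Com3, Imp1) = 0.28.

0.28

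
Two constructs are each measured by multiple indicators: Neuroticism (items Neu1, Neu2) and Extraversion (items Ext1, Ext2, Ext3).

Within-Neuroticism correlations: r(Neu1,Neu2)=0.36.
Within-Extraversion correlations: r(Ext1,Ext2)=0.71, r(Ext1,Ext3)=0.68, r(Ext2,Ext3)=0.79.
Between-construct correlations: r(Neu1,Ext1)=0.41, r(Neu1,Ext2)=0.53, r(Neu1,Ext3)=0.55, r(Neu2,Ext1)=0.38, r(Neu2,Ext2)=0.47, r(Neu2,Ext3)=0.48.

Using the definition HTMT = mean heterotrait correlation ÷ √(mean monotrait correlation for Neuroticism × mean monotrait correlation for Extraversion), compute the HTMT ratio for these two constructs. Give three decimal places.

Between-construct mean = 2.82/6 = 0.4700.
Mean within-Neu = 0.36/1 = 0.3600; mean within-Ext = 2.18/3 = 0.7267.
Geometric mean = √(0.3600 × 0.7267) = 0.5115.
HTMT = 0.4700 / 0.5115 = 0.919.

0.919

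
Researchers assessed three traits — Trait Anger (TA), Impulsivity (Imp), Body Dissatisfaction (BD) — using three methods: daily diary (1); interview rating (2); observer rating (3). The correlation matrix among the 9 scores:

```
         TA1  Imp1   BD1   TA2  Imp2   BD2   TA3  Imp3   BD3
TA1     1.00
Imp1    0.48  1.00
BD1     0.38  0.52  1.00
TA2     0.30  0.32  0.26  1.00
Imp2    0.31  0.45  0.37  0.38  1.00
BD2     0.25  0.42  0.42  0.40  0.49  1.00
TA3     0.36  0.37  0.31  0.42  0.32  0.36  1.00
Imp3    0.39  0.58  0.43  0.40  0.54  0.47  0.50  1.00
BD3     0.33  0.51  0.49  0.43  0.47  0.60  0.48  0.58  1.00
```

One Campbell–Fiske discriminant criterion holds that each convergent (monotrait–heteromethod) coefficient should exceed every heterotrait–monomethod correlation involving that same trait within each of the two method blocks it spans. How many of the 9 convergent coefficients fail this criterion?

8

Convergent coefficients and their comparison sets:
TA (methods 1·2): 0.30 vs {0.48, 0.38, 0.38, 0.40} → fail.
TA (methods 1·3): 0.36 vs {0.48, 0.50, 0.38, 0.48} → fail.
TA (methods 2·3): 0.42 vs {0.38, 0.50, 0.40, 0.48} → fail.
Imp (methods 1·2): 0.45 vs {0.48, 0.38, 0.52, 0.49} → fail.
Imp (methods 1·3): 0.58 vs {0.48, 0.50, 0.52, 0.58} → fail.
Imp (methods 2·3): 0.54 vs {0.38, 0.50, 0.49, 0.58} → fail.
BD (methods 1·2): 0.42 vs {0.38, 0.40, 0.52, 0.49} → fail.
BD (methods 1·3): 0.49 vs {0.38, 0.48, 0.52, 0.58} → fail.
BD (methods 2·3): 0.60 vs {0.40, 0.48, 0.49, 0.58} → pass.
8 of 9 fail.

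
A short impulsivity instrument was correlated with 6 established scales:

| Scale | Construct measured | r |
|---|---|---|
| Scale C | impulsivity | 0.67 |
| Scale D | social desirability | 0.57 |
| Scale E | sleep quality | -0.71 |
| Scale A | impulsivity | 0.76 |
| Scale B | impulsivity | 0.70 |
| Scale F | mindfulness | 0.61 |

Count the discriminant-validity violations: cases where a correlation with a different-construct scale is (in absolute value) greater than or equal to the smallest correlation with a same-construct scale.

Convergent (same construct = impulsivity): Scale C, Scale A, Scale B.
Smallest convergent = 0.67. Discriminant |r|: 0.57, 0.71, 0.61; count ≥ 0.67 → 1.

1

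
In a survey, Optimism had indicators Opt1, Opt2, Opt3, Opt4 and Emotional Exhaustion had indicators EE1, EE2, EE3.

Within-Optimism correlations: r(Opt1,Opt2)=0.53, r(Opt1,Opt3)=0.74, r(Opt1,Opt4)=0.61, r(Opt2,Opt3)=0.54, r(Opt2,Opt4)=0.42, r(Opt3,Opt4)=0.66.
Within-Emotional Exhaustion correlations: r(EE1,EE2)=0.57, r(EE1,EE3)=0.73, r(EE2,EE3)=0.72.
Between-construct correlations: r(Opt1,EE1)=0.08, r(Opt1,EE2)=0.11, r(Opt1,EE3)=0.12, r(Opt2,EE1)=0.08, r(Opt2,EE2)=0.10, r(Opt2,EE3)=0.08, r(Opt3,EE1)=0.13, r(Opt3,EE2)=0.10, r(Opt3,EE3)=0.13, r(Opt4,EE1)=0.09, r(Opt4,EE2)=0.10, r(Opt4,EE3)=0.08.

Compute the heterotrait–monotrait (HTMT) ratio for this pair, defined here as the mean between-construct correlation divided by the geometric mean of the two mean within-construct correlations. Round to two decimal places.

0.16

Between-construct mean = 1.20/12 = 0.1000.
Mean within-Opt = 3.50/6 = 0.5833; mean within-EE = 2.02/3 = 0.6733.
Geometric mean = √(0.5833 × 0.6733) = 0.6267.
HTMT = 0.1000 / 0.6267 = 0.16.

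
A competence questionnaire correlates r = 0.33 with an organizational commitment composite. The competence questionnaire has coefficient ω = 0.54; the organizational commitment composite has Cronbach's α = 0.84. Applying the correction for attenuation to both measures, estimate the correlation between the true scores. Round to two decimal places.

0.49

r_true = r_obs / √(r_xx · r_yy) = 0.33 / √(0.54 × 0.84) = 0.33 / √0.4536 = 0.33 / 0.6735 ≈ 0.49.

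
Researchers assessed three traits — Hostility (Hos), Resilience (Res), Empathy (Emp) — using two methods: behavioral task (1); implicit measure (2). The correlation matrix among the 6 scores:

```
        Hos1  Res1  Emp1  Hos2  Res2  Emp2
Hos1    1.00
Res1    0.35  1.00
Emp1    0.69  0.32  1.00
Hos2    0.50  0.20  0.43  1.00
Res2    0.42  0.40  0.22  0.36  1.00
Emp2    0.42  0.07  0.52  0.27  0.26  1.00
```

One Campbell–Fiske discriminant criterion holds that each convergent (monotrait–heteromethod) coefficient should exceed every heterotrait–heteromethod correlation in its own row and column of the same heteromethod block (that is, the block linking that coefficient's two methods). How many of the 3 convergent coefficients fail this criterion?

Each convergent coefficient versus the relevant comparison correlations:
Hos (methods 1·2): 0.50 vs {0.42, 0.20, 0.42, 0.43} → pass.
Res (methods 1·2): 0.40 vs {0.20, 0.42, 0.07, 0.22} → fail.
Emp (methods 1·2): 0.52 vs {0.43, 0.42, 0.22, 0.07} → pass.
1 of 3 fail.

1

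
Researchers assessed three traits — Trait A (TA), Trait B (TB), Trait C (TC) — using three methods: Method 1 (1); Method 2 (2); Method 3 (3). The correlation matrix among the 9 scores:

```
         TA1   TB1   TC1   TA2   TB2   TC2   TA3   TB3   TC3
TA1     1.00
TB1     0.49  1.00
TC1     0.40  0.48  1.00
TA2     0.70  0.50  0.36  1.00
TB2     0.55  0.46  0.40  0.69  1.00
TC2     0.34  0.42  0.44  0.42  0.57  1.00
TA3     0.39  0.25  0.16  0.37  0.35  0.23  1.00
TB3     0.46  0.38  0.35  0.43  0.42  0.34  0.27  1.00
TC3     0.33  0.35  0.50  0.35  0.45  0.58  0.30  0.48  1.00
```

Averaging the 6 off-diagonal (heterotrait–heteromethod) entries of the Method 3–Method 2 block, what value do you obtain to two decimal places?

0.36

HTHM values (method 3 × method 2): 0.35, 0.23, 0.43, 0.34, 0.35, 0.45; mean = 2.15/6 = 0.36.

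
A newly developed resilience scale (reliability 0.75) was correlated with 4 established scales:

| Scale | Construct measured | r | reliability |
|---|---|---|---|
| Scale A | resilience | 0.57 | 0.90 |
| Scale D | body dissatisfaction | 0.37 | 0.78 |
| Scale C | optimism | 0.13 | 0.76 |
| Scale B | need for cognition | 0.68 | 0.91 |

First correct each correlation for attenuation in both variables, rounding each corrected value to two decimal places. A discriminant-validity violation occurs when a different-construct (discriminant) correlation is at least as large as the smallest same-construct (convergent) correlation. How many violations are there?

1

Disattenuated r (r / √(r_scale · r_new)):
  Scale A (conv): 0.57 / √(0.90·0.75) = 0.69
  Scale D (disc): 0.37 / √(0.78·0.75) = 0.48
  Scale C (disc): 0.13 / √(0.76·0.75) = 0.17
  Scale B (disc): 0.68 / √(0.91·0.75) = 0.82
Smallest convergent = 0.69. Discriminant values: 0.48, 0.17, 0.82; count ≥ 0.69 → 1.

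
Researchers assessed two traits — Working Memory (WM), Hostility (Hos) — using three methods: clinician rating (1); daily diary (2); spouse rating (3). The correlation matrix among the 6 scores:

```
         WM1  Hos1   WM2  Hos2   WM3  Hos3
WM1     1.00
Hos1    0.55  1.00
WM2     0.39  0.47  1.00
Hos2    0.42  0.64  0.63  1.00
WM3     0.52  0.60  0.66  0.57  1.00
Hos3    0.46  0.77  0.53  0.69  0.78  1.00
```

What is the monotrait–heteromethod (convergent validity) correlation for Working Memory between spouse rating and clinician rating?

Same trait (WM), different methods: r(WM3, WM1) = 0.52.

0.52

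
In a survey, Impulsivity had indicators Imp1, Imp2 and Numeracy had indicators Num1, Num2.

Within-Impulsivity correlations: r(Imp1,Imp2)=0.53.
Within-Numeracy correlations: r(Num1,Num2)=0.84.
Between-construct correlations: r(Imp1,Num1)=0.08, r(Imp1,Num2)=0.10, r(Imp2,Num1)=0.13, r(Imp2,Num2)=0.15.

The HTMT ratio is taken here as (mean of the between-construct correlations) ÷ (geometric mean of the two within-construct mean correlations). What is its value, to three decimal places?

0.172

Mean heterotrait r = 0.46/4 = 0.1150.
Mean within-Imp = 0.53/1 = 0.5300; mean within-Num = 0.84/1 = 0.8400.
Geometric mean = √(0.5300 × 0.8400) = 0.6672.
HTMT = 0.1150 / 0.6672 = 0.172.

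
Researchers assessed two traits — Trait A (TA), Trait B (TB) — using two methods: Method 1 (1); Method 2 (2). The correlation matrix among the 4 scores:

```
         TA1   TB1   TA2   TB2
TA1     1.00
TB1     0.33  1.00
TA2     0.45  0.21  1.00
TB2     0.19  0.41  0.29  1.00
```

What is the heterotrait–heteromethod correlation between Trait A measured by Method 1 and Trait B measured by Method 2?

0.19

Different traits and methods: r(TA1, TB2) = 0.19.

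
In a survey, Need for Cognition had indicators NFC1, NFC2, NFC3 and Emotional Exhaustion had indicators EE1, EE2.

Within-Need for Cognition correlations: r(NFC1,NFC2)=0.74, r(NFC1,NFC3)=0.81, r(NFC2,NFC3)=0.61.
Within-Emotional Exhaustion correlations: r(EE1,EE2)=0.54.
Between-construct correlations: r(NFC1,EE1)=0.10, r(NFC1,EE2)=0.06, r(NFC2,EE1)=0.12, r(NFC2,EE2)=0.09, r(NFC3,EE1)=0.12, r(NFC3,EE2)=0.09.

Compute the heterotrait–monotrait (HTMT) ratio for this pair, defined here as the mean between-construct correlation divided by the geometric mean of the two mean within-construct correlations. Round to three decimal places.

Between-construct mean = 0.58/6 = 0.0967.
Mean within-NFC = 2.16/3 = 0.7200; mean within-EE = 0.54/1 = 0.5400.
Geometric mean = √(0.7200 × 0.5400) = 0.6235.
HTMT = 0.0967 / 0.6235 = 0.155.

0.155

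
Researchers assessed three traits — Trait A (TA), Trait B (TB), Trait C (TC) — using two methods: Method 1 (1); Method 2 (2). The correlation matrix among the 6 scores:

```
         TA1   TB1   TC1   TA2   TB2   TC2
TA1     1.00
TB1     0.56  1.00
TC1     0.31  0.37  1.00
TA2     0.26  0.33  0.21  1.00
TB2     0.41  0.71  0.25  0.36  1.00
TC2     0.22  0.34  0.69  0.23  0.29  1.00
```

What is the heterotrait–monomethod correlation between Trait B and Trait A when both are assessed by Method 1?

Different traits, same method: r(TB1, TA1) = 0.56.

0.56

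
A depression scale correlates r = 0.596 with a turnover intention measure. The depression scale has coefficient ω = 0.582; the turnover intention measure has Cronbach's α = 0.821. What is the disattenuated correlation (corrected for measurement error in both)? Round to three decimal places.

0.862

r_true = r_obs / √(r_xx · r_yy) = 0.596 / √(0.582 × 0.821) = 0.596 / √0.477822 = 0.596 / 0.6912 ≈ 0.862.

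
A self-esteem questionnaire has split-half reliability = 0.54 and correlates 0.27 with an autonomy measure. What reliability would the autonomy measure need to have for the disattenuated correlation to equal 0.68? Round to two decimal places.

r_true = r_obs / √(r_xx · r_yy) ⇒ 0.68 = 0.27 / √(0.54 · r_yy).
√(0.54 · r_yy) = 0.27 / 0.68 = 0.3971; 0.54 · r_yy = 0.1577; r_yy = 0.1577 / 0.54 ≈ 0.29.

0.29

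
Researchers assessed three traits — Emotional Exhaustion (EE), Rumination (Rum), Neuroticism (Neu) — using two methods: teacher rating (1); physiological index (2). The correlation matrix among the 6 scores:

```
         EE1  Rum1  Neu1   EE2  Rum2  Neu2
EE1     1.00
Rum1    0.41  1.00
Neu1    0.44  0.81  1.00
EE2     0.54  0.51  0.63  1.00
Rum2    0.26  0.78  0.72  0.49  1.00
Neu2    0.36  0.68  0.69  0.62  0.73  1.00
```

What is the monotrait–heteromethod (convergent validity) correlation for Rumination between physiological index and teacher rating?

Same trait (Rum), different methods: r(Rum2, Rum1) = 0.78.

0.78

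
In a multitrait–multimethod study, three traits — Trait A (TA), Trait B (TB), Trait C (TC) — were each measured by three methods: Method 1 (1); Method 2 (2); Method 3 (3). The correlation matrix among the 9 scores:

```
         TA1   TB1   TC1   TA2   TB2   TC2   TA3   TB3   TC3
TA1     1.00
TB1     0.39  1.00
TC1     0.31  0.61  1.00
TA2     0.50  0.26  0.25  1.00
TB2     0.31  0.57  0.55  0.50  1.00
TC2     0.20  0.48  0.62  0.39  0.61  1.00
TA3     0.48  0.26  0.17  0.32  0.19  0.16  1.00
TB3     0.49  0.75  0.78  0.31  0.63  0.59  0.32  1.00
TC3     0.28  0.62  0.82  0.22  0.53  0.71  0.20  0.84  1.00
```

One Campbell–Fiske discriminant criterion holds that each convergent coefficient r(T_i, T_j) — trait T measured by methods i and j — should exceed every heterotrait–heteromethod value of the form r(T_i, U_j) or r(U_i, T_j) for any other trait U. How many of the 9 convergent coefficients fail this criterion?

2

Each convergent coefficient versus the relevant comparison correlations:
TA (methods 1·2): 0.50 vs {0.31, 0.26, 0.20, 0.25} → pass.
TA (methods 1·3): 0.48 vs {0.49, 0.26, 0.28, 0.17} → fail.
TA (methods 2·3): 0.32 vs {0.31, 0.19, 0.22, 0.16} → pass.
TB (methods 1·2): 0.57 vs {0.26, 0.31, 0.48, 0.55} → pass.
TB (methods 1·3): 0.75 vs {0.26, 0.49, 0.62, 0.78} → fail.
TB (methods 2·3): 0.63 vs {0.19, 0.31, 0.53, 0.59} → pass.
TC (methods 1·2): 0.62 vs {0.25, 0.20, 0.55, 0.48} → pass.
TC (methods 1·3): 0.82 vs {0.17, 0.28, 0.78, 0.62} → pass.
TC (methods 2·3): 0.71 vs {0.16, 0.22, 0.59, 0.53} → pass.
2 of 9 fail.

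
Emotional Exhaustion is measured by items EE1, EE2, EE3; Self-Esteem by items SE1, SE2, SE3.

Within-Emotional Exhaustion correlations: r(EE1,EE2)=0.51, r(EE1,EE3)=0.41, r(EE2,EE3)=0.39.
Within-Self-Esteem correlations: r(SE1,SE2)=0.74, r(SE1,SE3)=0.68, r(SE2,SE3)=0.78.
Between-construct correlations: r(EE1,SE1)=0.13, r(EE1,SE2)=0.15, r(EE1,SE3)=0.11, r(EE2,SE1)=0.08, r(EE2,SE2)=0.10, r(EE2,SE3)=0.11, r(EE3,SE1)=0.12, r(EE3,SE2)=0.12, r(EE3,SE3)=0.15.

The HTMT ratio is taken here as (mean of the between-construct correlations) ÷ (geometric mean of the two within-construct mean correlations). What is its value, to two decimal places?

Between-construct mean = 1.07/9 = 0.1189.
Mean within-EE = 1.31/3 = 0.4367; mean within-SE = 2.20/3 = 0.7333.
Geometric mean = √(0.4367 × 0.7333) = 0.5659.
HTMT = 0.1189 / 0.5659 = 0.21.

0.21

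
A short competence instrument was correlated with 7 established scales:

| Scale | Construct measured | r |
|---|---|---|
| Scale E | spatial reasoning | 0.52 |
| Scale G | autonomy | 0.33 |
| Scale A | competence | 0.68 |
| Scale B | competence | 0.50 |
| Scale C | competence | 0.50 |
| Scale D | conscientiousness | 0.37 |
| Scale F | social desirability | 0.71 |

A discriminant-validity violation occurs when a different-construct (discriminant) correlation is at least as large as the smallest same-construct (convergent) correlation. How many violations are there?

Convergent (same construct = competence): Scale A, Scale B, Scale C.
Smallest convergent = 0.50. Discriminant values: 0.52, 0.33, 0.37, 0.71; count ≥ 0.50 → 2.

2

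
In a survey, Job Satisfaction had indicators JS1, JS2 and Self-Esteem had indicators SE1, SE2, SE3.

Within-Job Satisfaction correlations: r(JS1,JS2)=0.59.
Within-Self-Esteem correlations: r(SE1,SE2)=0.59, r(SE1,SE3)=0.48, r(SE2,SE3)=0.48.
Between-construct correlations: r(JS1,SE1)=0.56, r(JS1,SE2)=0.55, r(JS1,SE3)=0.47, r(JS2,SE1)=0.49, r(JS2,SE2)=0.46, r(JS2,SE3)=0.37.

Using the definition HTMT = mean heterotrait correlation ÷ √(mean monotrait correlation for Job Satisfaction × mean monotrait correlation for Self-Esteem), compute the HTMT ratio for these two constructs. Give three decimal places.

Mean heterotrait r = 2.90/6 = 0.4833.
Mean within-JS = 0.59/1 = 0.5900; mean within-SE = 1.55/3 = 0.5167.
Geometric mean = √(0.5900 × 0.5167) = 0.5521.
HTMT = 0.4833 / 0.5521 = 0.875.

0.875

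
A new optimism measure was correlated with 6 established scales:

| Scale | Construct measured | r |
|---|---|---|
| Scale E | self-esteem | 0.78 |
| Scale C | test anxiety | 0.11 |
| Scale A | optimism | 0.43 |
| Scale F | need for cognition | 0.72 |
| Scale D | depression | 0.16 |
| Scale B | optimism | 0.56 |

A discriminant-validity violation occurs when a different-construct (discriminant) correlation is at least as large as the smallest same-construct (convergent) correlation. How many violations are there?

2

Convergent (same construct = optimism): Scale A, Scale B.
Smallest convergent = 0.43. Discriminant values: 0.78, 0.11, 0.72, 0.16; count ≥ 0.43 → 2.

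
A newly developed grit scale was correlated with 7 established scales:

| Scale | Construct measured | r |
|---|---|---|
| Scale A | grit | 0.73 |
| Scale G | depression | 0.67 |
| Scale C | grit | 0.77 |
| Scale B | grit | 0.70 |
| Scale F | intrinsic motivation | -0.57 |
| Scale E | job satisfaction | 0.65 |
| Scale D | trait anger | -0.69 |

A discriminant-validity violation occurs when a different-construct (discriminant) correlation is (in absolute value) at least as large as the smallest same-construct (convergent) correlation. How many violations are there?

0

Convergent (same construct = grit): Scale A, Scale C, Scale B.
Smallest convergent = 0.70. Discriminant |r|: 0.67, 0.57, 0.65, 0.69; count ≥ 0.70 → 0.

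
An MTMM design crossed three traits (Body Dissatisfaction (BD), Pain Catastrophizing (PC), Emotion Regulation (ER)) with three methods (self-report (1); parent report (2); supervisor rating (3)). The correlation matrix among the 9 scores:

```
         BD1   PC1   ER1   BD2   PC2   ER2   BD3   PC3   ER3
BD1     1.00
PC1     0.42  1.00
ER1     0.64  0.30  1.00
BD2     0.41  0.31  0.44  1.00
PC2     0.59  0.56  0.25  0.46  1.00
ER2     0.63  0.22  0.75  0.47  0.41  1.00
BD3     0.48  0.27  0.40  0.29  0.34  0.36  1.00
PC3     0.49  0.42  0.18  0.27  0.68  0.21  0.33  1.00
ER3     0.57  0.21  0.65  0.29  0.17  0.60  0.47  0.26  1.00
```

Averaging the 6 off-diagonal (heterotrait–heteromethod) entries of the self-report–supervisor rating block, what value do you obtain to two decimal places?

HTHM values (method 1 × method 3): 0.49, 0.57, 0.27, 0.21, 0.40, 0.18; mean = 2.12/6 = 0.35.

0.35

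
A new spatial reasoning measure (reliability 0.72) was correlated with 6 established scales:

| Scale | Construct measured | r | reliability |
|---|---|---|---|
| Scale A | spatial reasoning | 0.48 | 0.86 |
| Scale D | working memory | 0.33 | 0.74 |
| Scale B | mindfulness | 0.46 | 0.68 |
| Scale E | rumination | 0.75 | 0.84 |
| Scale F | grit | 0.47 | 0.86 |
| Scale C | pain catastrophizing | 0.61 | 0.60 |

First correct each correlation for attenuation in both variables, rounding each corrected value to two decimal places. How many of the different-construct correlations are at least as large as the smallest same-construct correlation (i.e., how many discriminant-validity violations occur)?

Disattenuated r (r / √(r_scale · r_new)):
  Scale A (conv): 0.48 / √(0.86·0.72) = 0.61
  Scale D (disc): 0.33 / √(0.74·0.72) = 0.45
  Scale B (disc): 0.46 / √(0.68·0.72) = 0.66
  Scale E (disc): 0.75 / √(0.84·0.72) = 0.96
  Scale F (disc): 0.47 / √(0.86·0.72) = 0.60
  Scale C (disc): 0.61 / √(0.60·0.72) = 0.93
Smallest convergent = 0.61. Discriminant values: 0.45, 0.66, 0.96, 0.60, 0.93; count ≥ 0.61 → 3.

3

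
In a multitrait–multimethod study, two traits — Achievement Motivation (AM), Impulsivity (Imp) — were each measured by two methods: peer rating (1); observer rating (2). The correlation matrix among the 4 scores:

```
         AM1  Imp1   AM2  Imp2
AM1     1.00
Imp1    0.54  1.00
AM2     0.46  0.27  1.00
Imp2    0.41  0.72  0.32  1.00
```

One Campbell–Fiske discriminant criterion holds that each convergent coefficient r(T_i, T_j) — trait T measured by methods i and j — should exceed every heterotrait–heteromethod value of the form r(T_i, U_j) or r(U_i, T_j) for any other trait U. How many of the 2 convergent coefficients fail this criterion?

0

Convergent coefficients and their comparison sets:
AM (methods 1·2): 0.46 vs {0.41, 0.27} → pass.
Imp (methods 1·2): 0.72 vs {0.27, 0.41} → pass.
0 of 2 fail.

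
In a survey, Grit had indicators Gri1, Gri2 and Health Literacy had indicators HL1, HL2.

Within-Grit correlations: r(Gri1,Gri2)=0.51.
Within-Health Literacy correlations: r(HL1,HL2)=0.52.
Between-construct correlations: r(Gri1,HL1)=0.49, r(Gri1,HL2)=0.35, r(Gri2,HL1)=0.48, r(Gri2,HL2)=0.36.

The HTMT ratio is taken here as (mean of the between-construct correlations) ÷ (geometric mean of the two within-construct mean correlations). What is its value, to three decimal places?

0.816

Mean between = 1.68/4 = 0.4200.
Mean within-Gri = 0.51/1 = 0.5100; mean within-HL = 0.52/1 = 0.5200.
Geometric mean = √(0.5100 × 0.5200) = 0.5150.
HTMT = 0.4200 / 0.5150 = 0.816.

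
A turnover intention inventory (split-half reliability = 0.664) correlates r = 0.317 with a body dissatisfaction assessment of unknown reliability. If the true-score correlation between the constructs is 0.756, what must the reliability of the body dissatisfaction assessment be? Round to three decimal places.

0.265

r_true = r_obs / √(r_xx · r_yy) ⇒ 0.756 = 0.317 / √(0.664 · r_yy).
√(0.664 · r_yy) = 0.317 / 0.756 = 0.4193; 0.664 · r_yy = 0.1758; r_yy = 0.1758 / 0.664 ≈ 0.265.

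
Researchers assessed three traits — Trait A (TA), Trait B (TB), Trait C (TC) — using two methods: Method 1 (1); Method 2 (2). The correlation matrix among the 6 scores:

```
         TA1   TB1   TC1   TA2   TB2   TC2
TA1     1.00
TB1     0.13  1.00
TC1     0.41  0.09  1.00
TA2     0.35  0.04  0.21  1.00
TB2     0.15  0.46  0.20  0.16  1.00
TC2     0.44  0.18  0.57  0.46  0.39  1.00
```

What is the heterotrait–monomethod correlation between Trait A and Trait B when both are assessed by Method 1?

0.13

Different traits, same method: r(TA1, TB1) = 0.13.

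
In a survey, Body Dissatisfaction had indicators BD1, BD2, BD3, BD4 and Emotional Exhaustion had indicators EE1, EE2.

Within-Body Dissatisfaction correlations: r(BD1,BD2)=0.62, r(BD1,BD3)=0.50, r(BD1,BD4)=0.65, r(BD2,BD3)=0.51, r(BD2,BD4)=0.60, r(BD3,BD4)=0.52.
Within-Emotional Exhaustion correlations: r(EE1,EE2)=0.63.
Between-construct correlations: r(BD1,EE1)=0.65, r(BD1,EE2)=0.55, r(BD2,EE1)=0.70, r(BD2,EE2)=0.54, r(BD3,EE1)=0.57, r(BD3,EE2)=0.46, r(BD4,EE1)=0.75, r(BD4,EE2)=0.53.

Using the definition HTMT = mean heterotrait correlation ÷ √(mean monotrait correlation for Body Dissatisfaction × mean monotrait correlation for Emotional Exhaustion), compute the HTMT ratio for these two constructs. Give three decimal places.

0.994

Between-construct mean = 4.75/8 = 0.5938.
Mean within-BD = 3.40/6 = 0.5667; mean within-EE = 0.63/1 = 0.6300.
Geometric mean = √(0.5667 × 0.6300) = 0.5975.
HTMT = 0.5938 / 0.5975 = 0.994.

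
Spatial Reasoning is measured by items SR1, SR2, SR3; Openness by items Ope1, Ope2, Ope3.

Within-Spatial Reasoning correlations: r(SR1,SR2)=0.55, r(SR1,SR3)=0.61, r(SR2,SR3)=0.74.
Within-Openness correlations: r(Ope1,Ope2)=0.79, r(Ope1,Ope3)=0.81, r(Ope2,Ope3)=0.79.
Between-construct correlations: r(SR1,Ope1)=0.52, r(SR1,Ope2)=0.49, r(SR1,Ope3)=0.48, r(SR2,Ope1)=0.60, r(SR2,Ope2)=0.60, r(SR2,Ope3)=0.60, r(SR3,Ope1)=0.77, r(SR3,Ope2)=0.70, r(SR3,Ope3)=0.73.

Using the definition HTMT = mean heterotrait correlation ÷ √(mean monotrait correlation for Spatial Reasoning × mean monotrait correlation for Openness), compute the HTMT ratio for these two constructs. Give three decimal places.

0.859

Mean heterotrait r = 5.49/9 = 0.6100.
Mean within-SR = 1.90/3 = 0.6333; mean within-Ope = 2.39/3 = 0.7967.
Geometric mean = √(0.6333 × 0.7967) = 0.7103.
HTMT = 0.6100 / 0.7103 = 0.859.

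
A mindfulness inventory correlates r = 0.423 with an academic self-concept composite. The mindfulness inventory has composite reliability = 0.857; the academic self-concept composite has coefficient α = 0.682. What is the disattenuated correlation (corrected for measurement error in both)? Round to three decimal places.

r_true = r_obs / √(r_xx · r_yy) = 0.423 / √(0.857 × 0.682) = 0.423 / √0.584474 = 0.423 / 0.7645 ≈ 0.553.

0.553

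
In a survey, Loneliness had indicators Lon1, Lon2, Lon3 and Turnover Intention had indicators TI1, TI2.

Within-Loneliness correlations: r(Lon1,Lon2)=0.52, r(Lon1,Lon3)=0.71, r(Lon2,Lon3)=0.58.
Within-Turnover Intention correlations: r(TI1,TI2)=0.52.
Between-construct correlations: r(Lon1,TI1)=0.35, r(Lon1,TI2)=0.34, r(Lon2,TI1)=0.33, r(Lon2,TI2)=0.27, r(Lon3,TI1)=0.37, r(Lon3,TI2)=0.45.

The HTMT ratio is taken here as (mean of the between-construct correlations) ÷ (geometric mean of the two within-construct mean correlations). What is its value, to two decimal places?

Mean heterotrait r = 2.11/6 = 0.3517.
Mean within-Lon = 1.81/3 = 0.6033; mean within-TI = 0.52/1 = 0.5200.
Geometric mean = √(0.6033 × 0.5200) = 0.5601.
HTMT = 0.3517 / 0.5601 = 0.63.

0.63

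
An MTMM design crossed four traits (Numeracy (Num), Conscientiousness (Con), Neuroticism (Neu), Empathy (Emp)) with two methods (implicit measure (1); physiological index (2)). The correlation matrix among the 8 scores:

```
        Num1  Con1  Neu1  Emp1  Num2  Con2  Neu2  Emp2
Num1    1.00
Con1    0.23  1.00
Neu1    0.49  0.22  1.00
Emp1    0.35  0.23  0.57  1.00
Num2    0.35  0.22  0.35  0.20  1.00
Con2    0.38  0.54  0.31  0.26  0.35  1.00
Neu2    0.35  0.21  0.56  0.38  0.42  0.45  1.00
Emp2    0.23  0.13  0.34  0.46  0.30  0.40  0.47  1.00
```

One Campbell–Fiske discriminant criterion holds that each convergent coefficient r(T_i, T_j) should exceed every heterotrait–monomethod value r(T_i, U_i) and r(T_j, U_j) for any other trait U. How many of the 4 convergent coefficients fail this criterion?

3

Each convergent coefficient versus the relevant comparison correlations:
Num (methods 1·2): 0.35 vs {0.23, 0.35, 0.49, 0.42, 0.35, 0.30} → fail.
Con (methods 1·2): 0.54 vs {0.23, 0.35, 0.22, 0.45, 0.23, 0.40} → pass.
Neu (methods 1·2): 0.56 vs {0.49, 0.42, 0.22, 0.45, 0.57, 0.47} → fail.
Emp (methods 1·2): 0.46 vs {0.35, 0.30, 0.23, 0.40, 0.57, 0.47} → fail.
3 of 4 fail.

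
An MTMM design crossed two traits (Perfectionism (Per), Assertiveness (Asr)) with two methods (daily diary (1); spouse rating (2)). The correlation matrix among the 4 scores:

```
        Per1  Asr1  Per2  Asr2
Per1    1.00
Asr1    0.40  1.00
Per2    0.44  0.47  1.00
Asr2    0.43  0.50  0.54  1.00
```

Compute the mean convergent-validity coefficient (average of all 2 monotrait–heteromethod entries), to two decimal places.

0.47

Convergent values: 0.44, 0.50; mean = 0.94/2 = 0.47.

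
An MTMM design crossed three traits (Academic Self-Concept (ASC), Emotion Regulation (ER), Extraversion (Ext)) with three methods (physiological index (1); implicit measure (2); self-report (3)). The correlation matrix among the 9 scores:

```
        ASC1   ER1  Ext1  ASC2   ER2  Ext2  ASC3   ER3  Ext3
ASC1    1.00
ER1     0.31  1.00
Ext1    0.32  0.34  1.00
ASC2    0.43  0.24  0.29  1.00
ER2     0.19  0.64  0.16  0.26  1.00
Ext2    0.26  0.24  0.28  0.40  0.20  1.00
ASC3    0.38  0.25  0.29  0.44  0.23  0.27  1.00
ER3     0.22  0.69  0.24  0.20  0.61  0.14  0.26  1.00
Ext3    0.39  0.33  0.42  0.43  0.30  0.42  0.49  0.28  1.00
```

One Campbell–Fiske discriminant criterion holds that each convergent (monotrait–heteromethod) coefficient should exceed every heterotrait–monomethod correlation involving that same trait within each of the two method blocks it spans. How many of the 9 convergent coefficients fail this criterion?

5

Each convergent coefficient versus the relevant comparison correlations:
ASC (methods 1·2): 0.43 vs {0.31, 0.26, 0.32, 0.40} → pass.
ASC (methods 1·3): 0.38 vs {0.31, 0.26, 0.32, 0.49} → fail.
ASC (methods 2·3): 0.44 vs {0.26, 0.26, 0.40, 0.49} → fail.
ER (methods 1·2): 0.64 vs {0.31, 0.26, 0.34, 0.20} → pass.
ER (methods 1·3): 0.69 vs {0.31, 0.26, 0.34, 0.28} → pass.
ER (methods 2·3): 0.61 vs {0.26, 0.26, 0.20, 0.28} → pass.
Ext (methods 1·2): 0.28 vs {0.32, 0.40, 0.34, 0.20} → fail.
Ext (methods 1·3): 0.42 vs {0.32, 0.49, 0.34, 0.28} → fail.
Ext (methods 2·3): 0.42 vs {0.40, 0.49, 0.20, 0.28} → fail.
5 of 9 fail.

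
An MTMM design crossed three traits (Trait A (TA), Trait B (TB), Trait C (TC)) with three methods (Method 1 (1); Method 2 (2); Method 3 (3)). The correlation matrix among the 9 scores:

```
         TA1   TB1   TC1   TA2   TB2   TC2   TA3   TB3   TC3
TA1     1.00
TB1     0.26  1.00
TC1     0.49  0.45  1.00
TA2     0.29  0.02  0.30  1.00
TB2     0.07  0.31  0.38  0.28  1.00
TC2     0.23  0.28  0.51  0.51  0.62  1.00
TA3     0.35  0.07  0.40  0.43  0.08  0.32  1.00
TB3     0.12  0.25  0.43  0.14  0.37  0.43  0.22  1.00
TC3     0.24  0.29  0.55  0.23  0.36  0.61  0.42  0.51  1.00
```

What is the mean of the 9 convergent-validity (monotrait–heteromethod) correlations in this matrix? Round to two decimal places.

0.41

Convergent values: 0.29, 0.35, 0.43, 0.31, 0.25, 0.37, 0.51, 0.55, 0.61; mean = 3.67/9 = 0.41.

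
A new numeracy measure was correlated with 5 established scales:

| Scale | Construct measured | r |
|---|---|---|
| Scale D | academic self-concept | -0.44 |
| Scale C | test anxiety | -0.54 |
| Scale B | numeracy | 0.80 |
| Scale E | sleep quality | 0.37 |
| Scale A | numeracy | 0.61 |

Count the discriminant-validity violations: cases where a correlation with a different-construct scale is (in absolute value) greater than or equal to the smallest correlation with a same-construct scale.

Convergent (same construct = numeracy): Scale B, Scale A.
Smallest convergent = 0.61. Discriminant |r|: 0.44, 0.54, 0.37; count ≥ 0.61 → 0.

0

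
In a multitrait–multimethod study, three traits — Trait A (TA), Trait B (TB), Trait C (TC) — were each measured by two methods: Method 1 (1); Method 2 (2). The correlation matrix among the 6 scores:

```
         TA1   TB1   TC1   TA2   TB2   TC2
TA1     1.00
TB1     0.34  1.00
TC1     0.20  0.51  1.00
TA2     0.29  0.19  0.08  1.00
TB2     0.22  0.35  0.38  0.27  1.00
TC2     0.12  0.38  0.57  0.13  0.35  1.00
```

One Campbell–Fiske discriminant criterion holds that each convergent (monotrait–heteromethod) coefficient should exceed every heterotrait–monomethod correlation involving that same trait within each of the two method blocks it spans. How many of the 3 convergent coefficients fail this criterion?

Checking each validity diagonal entry against its comparison values:
TA (methods 1·2): 0.29 vs {0.34, 0.27, 0.20, 0.13} → fail.
TB (methods 1·2): 0.35 vs {0.34, 0.27, 0.51, 0.35} → fail.
TC (methods 1·2): 0.57 vs {0.20, 0.13, 0.51, 0.35} → pass.
2 of 3 fail.

2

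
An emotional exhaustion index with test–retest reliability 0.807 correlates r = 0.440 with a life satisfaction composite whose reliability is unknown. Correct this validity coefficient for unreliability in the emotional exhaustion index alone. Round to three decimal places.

0.490

Single correction: r_c = r_obs / √r_xx = 0.440 / √0.807 = 0.440 / 0.8983 ≈ 0.490.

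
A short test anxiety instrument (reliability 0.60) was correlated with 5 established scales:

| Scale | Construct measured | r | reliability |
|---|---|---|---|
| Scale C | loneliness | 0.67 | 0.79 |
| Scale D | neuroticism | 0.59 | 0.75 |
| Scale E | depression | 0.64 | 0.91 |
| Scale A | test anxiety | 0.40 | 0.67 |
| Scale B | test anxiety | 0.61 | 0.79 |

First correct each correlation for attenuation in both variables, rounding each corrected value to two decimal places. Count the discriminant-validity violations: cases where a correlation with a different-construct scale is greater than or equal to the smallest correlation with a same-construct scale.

3

Disattenuated r (r / √(r_scale · r_new)):
  Scale C (disc): 0.67 / √(0.79·0.60) = 0.97
  Scale D (disc): 0.59 / √(0.75·0.60) = 0.88
  Scale E (disc): 0.64 / √(0.91·0.60) = 0.87
  Scale A (conv): 0.40 / √(0.67·0.60) = 0.63
  Scale B (conv): 0.61 / √(0.79·0.60) = 0.89
Smallest convergent = 0.63. Discriminant values: 0.97, 0.88, 0.87; count ≥ 0.63 → 3.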